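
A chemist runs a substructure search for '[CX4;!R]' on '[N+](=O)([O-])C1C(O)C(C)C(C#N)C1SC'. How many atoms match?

2

The query [CX4;!R] means: aliphatic carbon with four total connections, not in a ring.
Check the 14 heavy atoms by environment: 5× C (X4, in 5-ring) → no; 1× O (X2, acyclic) → no; 1× C (X2, acyclic) → no; 1× N (X1, acyclic) → no; 1× N (charge +1, X3, acyclic) → no; 1× O (charge -1, X1, acyclic) → no; 1× O (X1, acyclic) → no; 2× C (X4, acyclic) → match; 1× S (X2, acyclic) → no.
That gives 2 matching atoms.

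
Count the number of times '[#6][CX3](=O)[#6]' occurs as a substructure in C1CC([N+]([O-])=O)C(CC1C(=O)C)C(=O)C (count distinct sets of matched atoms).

2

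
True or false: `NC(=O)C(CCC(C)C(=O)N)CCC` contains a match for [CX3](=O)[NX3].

True

The pattern [CX3](=O)[NX3] describes a carbonyl carbon bonded to a trivalent nitrogen — an amide.
The molecule carries a primary amide (-C(=O)NH2), whose atoms satisfy every constraint of the query, so the pattern matches.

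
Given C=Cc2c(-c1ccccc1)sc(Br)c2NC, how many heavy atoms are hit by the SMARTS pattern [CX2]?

Check the 16 heavy atoms by environment: 1× s (aromatic, X2) → no; 10× c (aromatic, X3) → no; 2× C (X3) → no; 1× Br (X1) → no; 1× N (X3) → no; 1× C (X4) → no.
No environment satisfies the query, so 0 matching atoms.

0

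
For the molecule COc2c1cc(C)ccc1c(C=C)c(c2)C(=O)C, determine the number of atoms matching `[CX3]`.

The query [CX3] means: C with X3: aliphatic carbon with exactly 3 total connections.
Check the 18 heavy atoms by environment: 10× c (aromatic, X3) → no; 3× C (X4) → no; 3× C (X3) → match; 1× O (X1) → no; 1× O (X2) → no.
That gives 3 matching atoms.

3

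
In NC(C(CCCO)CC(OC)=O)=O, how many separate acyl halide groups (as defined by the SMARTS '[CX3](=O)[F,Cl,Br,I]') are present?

0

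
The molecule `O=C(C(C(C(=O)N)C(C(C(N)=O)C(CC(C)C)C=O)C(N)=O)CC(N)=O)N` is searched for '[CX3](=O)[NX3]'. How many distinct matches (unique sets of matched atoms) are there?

[CX3](=O)[NX3] is the SMARTS for an amide: a carbonyl carbon bonded to a trivalent nitrogen.
The molecule carries 5 separate instances of a primary amide (-C(=O)NH2) meeting every constraint; each maps to a distinct set of atoms, giving 5 matches.

5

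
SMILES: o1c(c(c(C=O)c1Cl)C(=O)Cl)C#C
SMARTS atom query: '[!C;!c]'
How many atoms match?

Check the 13 heavy atoms by environment: 1× o (aromatic) → match; 4× c (aromatic) → no; 4× C → no; 2× O → match; 2× Cl → match.
Summing the matching environments: 1 + 2 + 2 = 5 matching atoms.

5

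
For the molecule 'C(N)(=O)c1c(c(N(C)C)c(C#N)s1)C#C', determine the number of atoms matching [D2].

3

The query [D2] means: atom with exactly two heavy-atom neighbours.
Check the 15 heavy atoms by environment: 1× s (aromatic, D2) → match; 4× c (aromatic, D3) → no; 1× N (D3) → no; 3× C (D1) → no; 2× C (D2) → match; 2× N (D1) → no; 1× C (D3) → no; 1× O (D1) → no.
Summing the matching environments: 1 + 2 = 3 matching atoms.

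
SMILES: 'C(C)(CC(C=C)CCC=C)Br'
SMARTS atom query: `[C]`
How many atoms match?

The query [C] means: uppercase C matches aliphatic (non-aromatic) carbon only.
Check the 11 heavy atoms by environment: 10× C → match; 1× Br → no.
That gives 10 matching atoms.

10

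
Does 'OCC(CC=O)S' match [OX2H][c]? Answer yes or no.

No

The pattern [OX2H][c] describes a hydroxyl oxygen attached to an aromatic carbon — a phenol.
The closest candidate here is a hydroxyl group (-OH), but the -OH is on an aliphatic carbon, not an aromatic c. No other fragment satisfies the full query, so there is no match.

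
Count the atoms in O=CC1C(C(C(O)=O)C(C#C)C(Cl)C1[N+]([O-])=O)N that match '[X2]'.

3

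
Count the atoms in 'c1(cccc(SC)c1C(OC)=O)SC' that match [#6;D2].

3

Check the 14 heavy atoms by environment: 3× c (aromatic, D3) → no; 3× c (aromatic, D2) → match; 2× S (D2) → no; 3× C (D1) → no; 1× C (D3) → no; 1× O (D1) → no; 1× O (D2) → no.
That gives 3 matching atoms.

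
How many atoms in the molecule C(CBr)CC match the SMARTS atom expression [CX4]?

The query [CX4] means: C with X4: aliphatic carbon with exactly 4 total connections (bonds + H).
Check the 5 heavy atoms by environment: 4× C (X4) → match; 1× Br (X1) → no.
That gives 4 matching atoms.

4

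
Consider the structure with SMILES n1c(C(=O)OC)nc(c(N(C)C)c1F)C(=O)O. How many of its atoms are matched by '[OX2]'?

2

Check the 17 heavy atoms by environment: 2× n (aromatic, X2) → no; 4× c (aromatic, X3) → no; 1× F (X1) → no; 2× C (X3) → no; 2× O (X1) → no; 2× O (X2) → match; 3× C (X4) → no; 1× N (X3) → no.
That gives 2 matching atoms.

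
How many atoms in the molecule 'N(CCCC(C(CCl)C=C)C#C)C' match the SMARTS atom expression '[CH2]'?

5

The query [CH2] means: aliphatic carbon with exactly two hydrogens.
Check the 13 heavy atoms by environment: 5× C (H2) → match; 4× C (H1) → no; 1× C (H0) → no; 1× Cl (H0) → no; 1× N (H1) → no; 1× C (H3) → no.
That gives 5 matching atoms.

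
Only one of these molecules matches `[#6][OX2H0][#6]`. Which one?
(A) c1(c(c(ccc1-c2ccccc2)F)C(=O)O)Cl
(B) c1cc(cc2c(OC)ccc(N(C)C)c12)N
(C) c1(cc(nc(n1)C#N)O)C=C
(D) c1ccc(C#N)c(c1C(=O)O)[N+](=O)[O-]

B

[#6][OX2H0][#6] describes an aliphatic oxygen bridging two carbons with no H on the oxygen (an ether).
(A) has a carboxylic acid group (-C(=O)OH) but the -OH oxygen has H1; the =O is OX1, not OX2.
(B) contains a methoxy ether (-OCH3), which satisfies every atom and bond constraint.
(C) has a hydroxyl group (-OH) but the oxygen has H1, not H0 bridging two carbons.
(D) has a carboxylic acid group (-C(=O)OH) but the -OH oxygen has H1; the =O is OX1, not OX2.
So the answer is (B).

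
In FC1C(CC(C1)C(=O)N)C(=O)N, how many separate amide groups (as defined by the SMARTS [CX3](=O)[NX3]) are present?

2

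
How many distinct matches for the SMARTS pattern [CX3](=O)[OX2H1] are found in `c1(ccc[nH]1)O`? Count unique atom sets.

[CX3](=O)[OX2H1] is the SMARTS for a carboxylic acid: an sp2 carbon double-bonded to O and single-bonded to an -OH oxygen.
No fragment in the molecule satisfies every constraint, giving 0 matches.

0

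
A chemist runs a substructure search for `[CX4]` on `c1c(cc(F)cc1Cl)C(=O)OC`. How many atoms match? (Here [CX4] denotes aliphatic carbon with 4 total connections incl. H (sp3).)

The query [CX4] means: C with X4: aliphatic carbon with exactly 4 total connections (bonds + H).
Check the 12 heavy atoms by environment: 6× c (aromatic, X3) → no; 1× C (X3) → no; 1× O (X1) → no; 1× O (X2) → no; 1× C (X4) → match; 1× Cl (X1) → no; 1× F (X1) → no.
That gives 1 matching atom.

1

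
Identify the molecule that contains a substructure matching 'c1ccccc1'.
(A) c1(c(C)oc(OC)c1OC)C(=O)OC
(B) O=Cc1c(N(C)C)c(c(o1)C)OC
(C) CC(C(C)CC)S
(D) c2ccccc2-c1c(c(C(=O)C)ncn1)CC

c1ccccc1 describes six aromatic carbons in a ring (a benzene ring).
(A) has a methyl group (-CH3) but no six-membered all-carbon aromatic ring is present.
(B) has a methyl group (-CH3) but no six-membered all-carbon aromatic ring is present.
(C) has a methyl group (-CH3) but no six-membered all-carbon aromatic ring is present.
(D) contains a phenyl ring, which satisfies every atom and bond constraint.
So the answer is (D).

D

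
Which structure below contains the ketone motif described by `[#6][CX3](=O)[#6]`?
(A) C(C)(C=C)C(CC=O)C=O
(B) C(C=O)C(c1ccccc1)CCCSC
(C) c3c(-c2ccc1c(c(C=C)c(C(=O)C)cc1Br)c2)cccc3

C

[#6][CX3](=O)[#6] describes a carbonyl carbon (no H) flanked by two carbons (a ketone).
(A) has an aldehyde (-CHO) but the carbonyl carbon has H1, so it is not flanked by two carbons.
(B) has an aldehyde (-CHO) but the carbonyl carbon has H1, so it is not flanked by two carbons.
(C) contains an acetyl/ketone group (-C(=O)CH3), which satisfies every atom and bond constraint.
So the answer is (C).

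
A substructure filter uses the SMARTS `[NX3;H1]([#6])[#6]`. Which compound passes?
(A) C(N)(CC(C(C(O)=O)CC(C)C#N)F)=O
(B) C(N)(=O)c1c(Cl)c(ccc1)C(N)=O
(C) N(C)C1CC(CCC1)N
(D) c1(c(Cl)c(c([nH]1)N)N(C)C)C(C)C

C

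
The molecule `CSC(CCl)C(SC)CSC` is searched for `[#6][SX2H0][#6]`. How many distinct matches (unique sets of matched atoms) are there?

3

[#6][SX2H0][#6] is the SMARTS for a thioether: an aliphatic sulfur bridging two carbons with no H on the sulfur.
The molecule carries 3 separate instances of a methylthio ether (-SCH3) meeting every constraint; each maps to a distinct set of atoms, giving 3 matches.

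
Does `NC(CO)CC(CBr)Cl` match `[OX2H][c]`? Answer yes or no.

The pattern [OX2H][c] describes a hydroxyl oxygen attached to an aromatic carbon — a phenol.
The closest candidate here is a hydroxyl group (-OH), but the -OH is on an aliphatic carbon, not an aromatic c. No other fragment satisfies the full query, so there is no match.

No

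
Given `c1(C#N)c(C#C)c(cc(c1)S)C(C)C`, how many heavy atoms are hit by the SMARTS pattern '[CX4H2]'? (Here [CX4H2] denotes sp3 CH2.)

0

The query [CX4H2] means: sp3 carbon (X4) with exactly two hydrogens.
Check the 14 heavy atoms by environment: 4× c (aromatic, H0, X3) → no; 2× c (aromatic, H1, X3) → no; 1× S (H1, X2) → no; 1× C (H1, X4) → no; 2× C (H3, X4) → no; 2× C (H0, X2) → no; 1× N (H0, X1) → no; 1× C (H1, X2) → no.
No environment satisfies the query, so 0 matching atoms.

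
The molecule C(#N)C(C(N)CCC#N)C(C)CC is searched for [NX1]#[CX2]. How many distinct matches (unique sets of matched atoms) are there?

2

[NX1]#[CX2] is the SMARTS for a nitrile: a nitrogen triple-bonded to a two-connected carbon.
The molecule carries 2 separate instances of a nitrile (-C#N) meeting every constraint; each maps to a distinct set of atoms, giving 2 matches.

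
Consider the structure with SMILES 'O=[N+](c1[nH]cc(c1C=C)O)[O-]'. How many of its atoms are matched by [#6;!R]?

2

Check the 11 heavy atoms by environment: 1× n (aromatic, in 5-ring) → no; 4× c (aromatic, in 5-ring) → no; 2× C (acyclic) → match; 1× N (charge +1, acyclic) → no; 1× O (charge -1, acyclic) → no; 2× O (acyclic) → no.
That gives 2 matching atoms.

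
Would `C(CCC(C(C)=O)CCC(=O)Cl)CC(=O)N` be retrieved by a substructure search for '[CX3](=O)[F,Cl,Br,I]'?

Yes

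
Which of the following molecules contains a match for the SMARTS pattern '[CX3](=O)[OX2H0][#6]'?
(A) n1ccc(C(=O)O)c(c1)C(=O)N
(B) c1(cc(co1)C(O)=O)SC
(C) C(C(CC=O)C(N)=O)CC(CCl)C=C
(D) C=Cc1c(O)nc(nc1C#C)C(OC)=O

D

[CX3](=O)[OX2H0][#6] describes a carbonyl carbon bonded to an oxygen that is itself bonded to carbon (no H on that O) (an ester).
(A) has a primary amide (-C(=O)NH2) but the carbonyl is bonded to N, not to an O-C linkage.
(B) has a carboxylic acid group (-C(=O)OH) but the singly-bonded O carries H (OX2H1, not H0).
(C) has a primary amide (-C(=O)NH2) but the carbonyl is bonded to N, not to an O-C linkage.
(D) contains a methyl-ester group (-C(=O)OCH3), which satisfies every atom and bond constraint.
So the answer is (D).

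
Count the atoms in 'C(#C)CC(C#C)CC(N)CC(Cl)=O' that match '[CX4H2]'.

3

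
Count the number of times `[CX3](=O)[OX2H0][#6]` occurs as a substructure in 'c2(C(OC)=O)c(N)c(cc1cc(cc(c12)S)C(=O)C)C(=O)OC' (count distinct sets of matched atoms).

2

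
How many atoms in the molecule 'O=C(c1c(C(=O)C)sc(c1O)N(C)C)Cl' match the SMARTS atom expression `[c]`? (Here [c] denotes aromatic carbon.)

4

The query [c] means: lowercase c matches aromatic carbon only.
Check the 15 heavy atoms by environment: 1× s (aromatic) → no; 4× c (aromatic) → match; 5× C → no; 3× O → no; 1× Cl → no; 1× N → no.
That gives 4 matching atoms.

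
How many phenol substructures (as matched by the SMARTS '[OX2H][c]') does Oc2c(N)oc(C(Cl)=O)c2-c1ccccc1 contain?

1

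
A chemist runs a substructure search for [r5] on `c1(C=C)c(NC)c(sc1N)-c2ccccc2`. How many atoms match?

5

Check the 16 heavy atoms by environment: 1× s (aromatic, in 5-ring) → match; 4× c (aromatic, in 5-ring) → match; 6× c (aromatic, in 6-ring) → no; 2× N (acyclic) → no; 3× C (acyclic) → no.
Summing the matching environments: 1 + 4 = 5 matching atoms.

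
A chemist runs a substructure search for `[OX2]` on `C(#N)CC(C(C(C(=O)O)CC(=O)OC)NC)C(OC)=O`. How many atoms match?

3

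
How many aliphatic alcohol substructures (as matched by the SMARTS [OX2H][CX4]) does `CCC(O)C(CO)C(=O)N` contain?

2

[OX2H][CX4] is the SMARTS for an aliphatic alcohol: a hydroxyl oxygen bound to an sp3 (X4) carbon.
The molecule carries 2 separate instances of a hydroxyl group (-OH) meeting every constraint; each maps to a distinct set of atoms, giving 2 matches.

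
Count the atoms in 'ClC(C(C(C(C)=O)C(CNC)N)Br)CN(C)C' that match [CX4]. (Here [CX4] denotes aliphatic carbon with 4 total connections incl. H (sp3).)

Check the 17 heavy atoms by environment: 10× C (X4) → match; 3× N (X3) → no; 1× Cl (X1) → no; 1× Br (X1) → no; 1× C (X3) → no; 1× O (X1) → no.
That gives 10 matching atoms.

10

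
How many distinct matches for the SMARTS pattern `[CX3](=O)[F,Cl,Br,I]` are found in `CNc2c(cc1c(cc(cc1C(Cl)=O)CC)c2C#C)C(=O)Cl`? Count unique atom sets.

2

[CX3](=O)[F,Cl,Br,I] is the SMARTS for an acyl halide: a carbonyl carbon bonded to a halogen.
The molecule carries 2 separate instances of an acyl chloride (-C(=O)Cl) meeting every constraint; each maps to a distinct set of atoms, giving 2 matches.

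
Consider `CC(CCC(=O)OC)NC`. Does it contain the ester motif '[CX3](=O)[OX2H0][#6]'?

Yes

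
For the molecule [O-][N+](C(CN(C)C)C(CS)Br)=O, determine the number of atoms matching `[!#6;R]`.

0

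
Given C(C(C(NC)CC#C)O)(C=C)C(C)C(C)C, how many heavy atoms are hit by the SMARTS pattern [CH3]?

4

The query [CH3] means: aliphatic carbon with exactly three hydrogens.
Check the 16 heavy atoms by environment: 2× C (H2) → no; 7× C (H1) → no; 4× C (H3) → match; 1× N (H1) → no; 1× C (H0) → no; 1× O (H1) → no.
That gives 4 matching atoms.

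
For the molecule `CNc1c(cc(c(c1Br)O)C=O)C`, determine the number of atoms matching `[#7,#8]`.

The query [#7,#8] means: nitrogen or oxygen (comma = OR).
Check the 13 heavy atoms by environment: 6× c (aromatic) → no; 1× Br → no; 1× N → match; 3× C → no; 2× O → match.
Summing the matching environments: 1 + 2 = 3 matching atoms.

3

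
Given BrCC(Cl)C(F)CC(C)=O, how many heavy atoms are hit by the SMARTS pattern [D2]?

The query [D2] means: atom with exactly two heavy-atom neighbours.
Check the 10 heavy atoms by environment: 2× C (D2) → match; 3× C (D3) → no; 1× Cl (D1) → no; 1× F (D1) → no; 1× Br (D1) → no; 1× O (D1) → no; 1× C (D1) → no.
That gives 2 matching atoms.

2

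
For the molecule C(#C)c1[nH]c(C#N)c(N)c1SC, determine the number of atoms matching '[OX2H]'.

0

The query [OX2H] means: aliphatic oxygen with two connections, one of which is H — an -OH oxygen.
Check the 12 heavy atoms by environment: 1× n (aromatic, H1, X3) → no; 4× c (aromatic, H0, X3) → no; 1× N (H2, X3) → no; 2× C (H0, X2) → no; 1× C (H1, X2) → no; 1× N (H0, X1) → no; 1× S (H0, X2) → no; 1× C (H3, X4) → no.
No environment satisfies the query, so 0 matching atoms.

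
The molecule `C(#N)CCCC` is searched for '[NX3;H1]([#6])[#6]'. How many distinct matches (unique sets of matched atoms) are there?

0

[NX3;H1]([#6])[#6] is the SMARTS for a secondary amine: a trivalent nitrogen with one H, bonded to two carbons.
No fragment in the molecule satisfies every constraint, giving 0 matches.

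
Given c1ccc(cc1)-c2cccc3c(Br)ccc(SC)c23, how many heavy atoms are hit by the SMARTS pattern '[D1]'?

Check the 19 heavy atoms by environment: 6× c (aromatic, D3) → no; 10× c (aromatic, D2) → no; 1× S (D2) → no; 1× C (D1) → match; 1× Br (D1) → match.
Summing the matching environments: 1 + 1 = 2 matching atoms.

2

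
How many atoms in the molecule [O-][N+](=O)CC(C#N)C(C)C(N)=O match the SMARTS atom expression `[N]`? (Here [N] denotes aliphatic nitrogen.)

The query [N] means: uppercase N matches aliphatic (non-aromatic) nitrogen only.
Check the 12 heavy atoms by environment: 6× C → no; 2× O → no; 2× N → match; 1× N (charge +1) → match; 1× O (charge -1) → no.
Summing the matching environments: 2 + 1 = 3 matching atoms.

3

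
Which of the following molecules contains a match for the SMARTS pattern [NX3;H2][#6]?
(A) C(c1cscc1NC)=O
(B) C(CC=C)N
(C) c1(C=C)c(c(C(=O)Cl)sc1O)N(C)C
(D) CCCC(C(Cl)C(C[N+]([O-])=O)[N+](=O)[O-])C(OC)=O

B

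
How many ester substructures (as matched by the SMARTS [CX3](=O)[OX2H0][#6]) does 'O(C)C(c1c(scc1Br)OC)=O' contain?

1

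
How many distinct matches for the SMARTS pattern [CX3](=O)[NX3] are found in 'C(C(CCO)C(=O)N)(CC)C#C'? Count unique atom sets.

1

[CX3](=O)[NX3] is the SMARTS for an amide: a carbonyl carbon bonded to a trivalent nitrogen.
Exactly one fragment in the molecule meets all constraints, giving 1 match.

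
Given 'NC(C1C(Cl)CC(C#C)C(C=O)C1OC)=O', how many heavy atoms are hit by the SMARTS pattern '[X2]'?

3

Check the 16 heavy atoms by environment: 7× C (X4) → no; 1× O (X2) → match; 2× C (X3) → no; 2× O (X1) → no; 1× N (X3) → no; 2× C (X2) → match; 1× Cl (X1) → no.
Summing the matching environments: 1 + 2 = 3 matching atoms.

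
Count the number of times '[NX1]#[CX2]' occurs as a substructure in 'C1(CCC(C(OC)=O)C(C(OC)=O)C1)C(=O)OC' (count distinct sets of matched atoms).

0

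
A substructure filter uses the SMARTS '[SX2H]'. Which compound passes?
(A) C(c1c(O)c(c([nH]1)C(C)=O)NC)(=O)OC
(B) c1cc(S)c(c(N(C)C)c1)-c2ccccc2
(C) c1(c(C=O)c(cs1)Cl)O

B

[SX2H] describes an aliphatic sulfur with two connections, one being H (a thiol).
(A) has a hydroxyl group (-OH) but it is an -OH, not an -SH.
(B) contains a thiol (-SH), which satisfies every atom and bond constraint.
(C) has a hydroxyl group (-OH) but it is an -OH, not an -SH.
So the answer is (B).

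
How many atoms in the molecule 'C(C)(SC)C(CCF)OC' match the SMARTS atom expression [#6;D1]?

3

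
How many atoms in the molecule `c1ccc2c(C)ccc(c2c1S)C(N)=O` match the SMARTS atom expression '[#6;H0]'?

6

Check the 15 heavy atoms by environment: 5× c (aromatic, H0) → match; 5× c (aromatic, H1) → no; 1× C (H0) → match; 1× O (H0) → no; 1× N (H2) → no; 1× S (H1) → no; 1× C (H3) → no.
Summing the matching environments: 5 + 1 = 6 matching atoms.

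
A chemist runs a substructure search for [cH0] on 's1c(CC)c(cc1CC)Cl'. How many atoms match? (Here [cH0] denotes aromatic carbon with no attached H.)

3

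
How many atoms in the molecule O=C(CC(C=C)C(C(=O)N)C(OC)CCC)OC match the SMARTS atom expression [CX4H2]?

3

The query [CX4H2] means: sp3 carbon (X4) with exactly two hydrogens.
Check the 18 heavy atoms by environment: 3× C (H2, X4) → match; 3× C (H1, X4) → no; 2× C (H0, X3) → no; 2× O (H0, X1) → no; 1× N (H2, X3) → no; 2× O (H0, X2) → no; 3× C (H3, X4) → no; 1× C (H1, X3) → no; 1× C (H2, X3) → no.
That gives 3 matching atoms.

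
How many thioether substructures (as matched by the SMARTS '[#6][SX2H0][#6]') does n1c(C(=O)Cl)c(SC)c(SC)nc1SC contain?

[#6][SX2H0][#6] is the SMARTS for a thioether: an aliphatic sulfur bridging two carbons with no H on the sulfur.
The molecule carries 3 separate instances of a methylthio ether (-SCH3) meeting every constraint; each maps to a distinct set of atoms, giving 3 matches.

3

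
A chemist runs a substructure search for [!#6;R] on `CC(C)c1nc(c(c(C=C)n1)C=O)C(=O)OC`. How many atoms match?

The query [!#6;R] means: non-carbon atom that is part of a ring.
Check the 17 heavy atoms by environment: 2× n (aromatic, in 6-ring) → match; 4× c (aromatic, in 6-ring) → no; 8× C (acyclic) → no; 3× O (acyclic) → no.
That gives 2 matching atoms.

2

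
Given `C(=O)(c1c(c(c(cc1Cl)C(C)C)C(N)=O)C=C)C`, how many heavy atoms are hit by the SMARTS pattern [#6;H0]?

7

The query [#6;H0] means: any carbon with no attached hydrogen.
Check the 18 heavy atoms by environment: 5× c (aromatic, H0) → match; 1× c (aromatic, H1) → no; 2× C (H1) → no; 1× C (H2) → no; 1× Cl (H0) → no; 2× C (H0) → match; 2× O (H0) → no; 1× N (H2) → no; 3× C (H3) → no.
Summing the matching environments: 5 + 2 = 7 matching atoms.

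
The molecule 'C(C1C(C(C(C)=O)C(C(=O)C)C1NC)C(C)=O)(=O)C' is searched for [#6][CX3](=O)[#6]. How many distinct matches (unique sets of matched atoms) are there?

4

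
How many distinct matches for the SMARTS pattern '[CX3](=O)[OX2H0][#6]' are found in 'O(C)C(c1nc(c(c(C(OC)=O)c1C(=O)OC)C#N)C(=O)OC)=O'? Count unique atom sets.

[CX3](=O)[OX2H0][#6] is the SMARTS for an ester: a carbonyl carbon bonded to an oxygen that is itself bonded to carbon (no H on that O).
The molecule carries 4 separate instances of a methyl-ester group (-C(=O)OCH3) meeting every constraint; each maps to a distinct set of atoms, giving 4 matches.

4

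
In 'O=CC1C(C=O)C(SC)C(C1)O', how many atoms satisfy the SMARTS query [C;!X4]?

2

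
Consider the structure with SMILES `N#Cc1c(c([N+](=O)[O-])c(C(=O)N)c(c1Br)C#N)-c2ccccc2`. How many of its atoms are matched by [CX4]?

0

The query [CX4] means: C with X4: aliphatic carbon with exactly 4 total connections (bonds + H).
Check the 23 heavy atoms by environment: 12× c (aromatic, X3) → no; 1× C (X3) → no; 2× O (X1) → no; 1× N (X3) → no; 1× N (charge +1, X3) → no; 1× O (charge -1, X1) → no; 2× C (X2) → no; 2× N (X1) → no; 1× Br (X1) → no.
No environment satisfies the query, so 0 matching atoms.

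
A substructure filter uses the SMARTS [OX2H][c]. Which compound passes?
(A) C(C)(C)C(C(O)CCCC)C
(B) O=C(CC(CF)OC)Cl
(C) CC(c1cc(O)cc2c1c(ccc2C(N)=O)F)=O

C

[OX2H][c] describes a hydroxyl oxygen attached to an aromatic carbon (a phenol).
(A) has a hydroxyl group (-OH) but the -OH is on an aliphatic carbon, not an aromatic c.
(B) has a methoxy ether (-OCH3) but the oxygen has H0, not H1.
(C) contains a hydroxyl group (-OH), which satisfies every atom and bond constraint.
So the answer is (C).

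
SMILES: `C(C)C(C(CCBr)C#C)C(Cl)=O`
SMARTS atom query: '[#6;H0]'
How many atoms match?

The query [#6;H0] means: any carbon with no attached hydrogen.
Check the 12 heavy atoms by environment: 1× C (H3) → no; 3× C (H2) → no; 3× C (H1) → no; 2× C (H0) → match; 1× O (H0) → no; 1× Cl (H0) → no; 1× Br (H0) → no.
That gives 2 matching atoms.

2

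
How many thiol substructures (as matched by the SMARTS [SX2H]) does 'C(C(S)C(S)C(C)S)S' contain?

4

[SX2H] is the SMARTS for a thiol: an aliphatic sulfur with two connections, one being H.
The molecule carries 4 separate instances of a thiol (-SH) meeting every constraint; each maps to a distinct set of atoms, giving 4 matches.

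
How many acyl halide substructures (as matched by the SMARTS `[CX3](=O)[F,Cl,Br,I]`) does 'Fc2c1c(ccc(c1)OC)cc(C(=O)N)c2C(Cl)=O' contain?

1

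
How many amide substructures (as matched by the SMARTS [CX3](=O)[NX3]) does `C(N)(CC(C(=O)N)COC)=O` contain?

2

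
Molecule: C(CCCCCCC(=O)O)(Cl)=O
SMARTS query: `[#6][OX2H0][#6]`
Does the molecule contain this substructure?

The pattern [#6][OX2H0][#6] describes an aliphatic oxygen bridging two carbons with no H on the oxygen — an ether.
The closest candidate here is a carboxylic acid group (-C(=O)OH), but the -OH oxygen has H1; the =O is OX1, not OX2. No other fragment satisfies the full query, so there is no match.

No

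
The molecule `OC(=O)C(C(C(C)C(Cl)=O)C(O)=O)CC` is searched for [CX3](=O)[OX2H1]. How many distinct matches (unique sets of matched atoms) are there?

2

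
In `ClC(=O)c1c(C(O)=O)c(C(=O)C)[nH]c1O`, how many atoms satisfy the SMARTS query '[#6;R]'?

4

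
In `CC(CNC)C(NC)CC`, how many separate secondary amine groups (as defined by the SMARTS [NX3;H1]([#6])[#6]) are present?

[NX3;H1]([#6])[#6] is the SMARTS for a secondary amine: a trivalent nitrogen with one H, bonded to two carbons.
The molecule carries 2 separate instances of an N-methylamino group (-NHCH3) meeting every constraint; each maps to a distinct set of atoms, giving 2 matches.

2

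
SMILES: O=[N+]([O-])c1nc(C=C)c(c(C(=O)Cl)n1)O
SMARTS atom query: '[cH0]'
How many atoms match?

Check the 15 heavy atoms by environment: 2× n (aromatic, H0) → no; 4× c (aromatic, H0) → match; 1× C (H0) → no; 2× O (H0) → no; 1× Cl (H0) → no; 1× N (charge +1, H0) → no; 1× O (charge -1, H0) → no; 1× C (H1) → no; 1× C (H2) → no; 1× O (H1) → no.
That gives 4 matching atoms.

4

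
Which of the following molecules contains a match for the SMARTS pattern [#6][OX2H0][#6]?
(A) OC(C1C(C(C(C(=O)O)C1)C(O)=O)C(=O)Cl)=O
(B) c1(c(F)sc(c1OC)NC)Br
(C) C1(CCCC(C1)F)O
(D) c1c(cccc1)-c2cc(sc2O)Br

B

[#6][OX2H0][#6] describes an aliphatic oxygen bridging two carbons with no H on the oxygen (an ether).
(A) has a carboxylic acid group (-C(=O)OH) but the -OH oxygen has H1; the =O is OX1, not OX2.
(B) contains a methoxy ether (-OCH3), which satisfies every atom and bond constraint.
(C) has a hydroxyl group (-OH) but the oxygen has H1, not H0 bridging two carbons.
(D) has a hydroxyl group (-OH) but the oxygen has H1, not H0 bridging two carbons.
So the answer is (B).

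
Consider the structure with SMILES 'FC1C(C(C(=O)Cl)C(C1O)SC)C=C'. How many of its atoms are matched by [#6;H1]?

6

Check the 14 heavy atoms by environment: 6× C (H1) → match; 1× C (H2) → no; 1× O (H1) → no; 1× S (H0) → no; 1× C (H3) → no; 1× F (H0) → no; 1× C (H0) → no; 1× O (H0) → no; 1× Cl (H0) → no.
That gives 6 matching atoms.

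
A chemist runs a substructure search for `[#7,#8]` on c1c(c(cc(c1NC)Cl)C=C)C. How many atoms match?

1

Check the 12 heavy atoms by environment: 6× c (aromatic) → no; 4× C → no; 1× N → match; 1× Cl → no.
That gives 1 matching atom.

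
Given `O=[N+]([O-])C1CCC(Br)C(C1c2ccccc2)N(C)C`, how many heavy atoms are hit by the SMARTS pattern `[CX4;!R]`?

2

Check the 19 heavy atoms by environment: 6× C (X4, in 6-ring) → no; 1× N (charge +1, X3, acyclic) → no; 1× O (charge -1, X1, acyclic) → no; 1× O (X1, acyclic) → no; 1× N (X3, acyclic) → no; 2× C (X4, acyclic) → match; 1× Br (X1, acyclic) → no; 6× c (aromatic, X3, in 6-ring) → no.
That gives 2 matching atoms.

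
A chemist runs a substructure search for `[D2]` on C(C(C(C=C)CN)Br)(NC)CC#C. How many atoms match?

The query [D2] means: atom with exactly two heavy-atom neighbours.
Check the 13 heavy atoms by environment: 4× C (D2) → match; 3× C (D3) → no; 3× C (D1) → no; 1× N (D1) → no; 1× N (D2) → match; 1× Br (D1) → no.
Summing the matching environments: 4 + 1 = 5 matching atoms.

5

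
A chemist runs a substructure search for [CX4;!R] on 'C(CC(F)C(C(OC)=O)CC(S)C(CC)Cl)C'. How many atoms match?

The query [CX4;!R] means: aliphatic carbon with four total connections, not in a ring.
Check the 17 heavy atoms by environment: 11× C (X4, acyclic) → match; 1× C (X3, acyclic) → no; 1× O (X1, acyclic) → no; 1× O (X2, acyclic) → no; 1× S (X2, acyclic) → no; 1× F (X1, acyclic) → no; 1× Cl (X1, acyclic) → no.
That gives 11 matching atoms.

11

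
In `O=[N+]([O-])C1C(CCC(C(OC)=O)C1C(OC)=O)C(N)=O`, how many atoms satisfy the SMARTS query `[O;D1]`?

5

The query [O;D1] means: aliphatic oxygen bonded to exactly one heavy atom.
Check the 20 heavy atoms by environment: 7× C (D3) → no; 2× C (D2) → no; 4× O (D1) → match; 1× N (D1) → no; 1× N (charge +1, D3) → no; 1× O (charge -1, D1) → match; 2× O (D2) → no; 2× C (D1) → no.
Summing the matching environments: 4 + 1 = 5 matching atoms.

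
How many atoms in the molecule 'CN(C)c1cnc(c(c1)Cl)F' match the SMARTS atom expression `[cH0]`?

The query [cH0] means: aromatic carbon with no attached hydrogen (substituted or ring-fusion).
Check the 11 heavy atoms by environment: 1× n (aromatic, H0) → no; 2× c (aromatic, H1) → no; 3× c (aromatic, H0) → match; 1× F (H0) → no; 1× N (H0) → no; 2× C (H3) → no; 1× Cl (H0) → no.
That gives 3 matching atoms.

3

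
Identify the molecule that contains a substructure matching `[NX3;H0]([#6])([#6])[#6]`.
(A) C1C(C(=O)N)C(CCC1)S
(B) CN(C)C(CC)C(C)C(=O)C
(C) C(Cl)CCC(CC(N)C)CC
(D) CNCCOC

B

[NX3;H0]([#6])([#6])[#6] describes a trivalent nitrogen with no H, bonded to three carbons (a tertiary amine).
(A) has a primary amide (-C(=O)NH2) but the amide nitrogen has H2 and only one carbon neighbour.
(B) contains a dimethylamino group (-N(CH3)2), which satisfies every atom and bond constraint.
(C) has a primary amino group (-NH2) but the nitrogen has H2, not H0 with three carbons.
(D) has an N-methylamino group (-NHCH3) but the nitrogen still has one H (H1), not H0.
So the answer is (B).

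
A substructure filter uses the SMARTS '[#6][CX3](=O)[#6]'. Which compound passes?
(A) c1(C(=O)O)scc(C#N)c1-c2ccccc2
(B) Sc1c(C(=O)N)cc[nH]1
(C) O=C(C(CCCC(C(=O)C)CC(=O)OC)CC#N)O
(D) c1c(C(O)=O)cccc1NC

C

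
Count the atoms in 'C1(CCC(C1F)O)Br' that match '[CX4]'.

5

Check the 8 heavy atoms by environment: 5× C (X4) → match; 1× F (X1) → no; 1× O (X2) → no; 1× Br (X1) → no.
That gives 5 matching atoms.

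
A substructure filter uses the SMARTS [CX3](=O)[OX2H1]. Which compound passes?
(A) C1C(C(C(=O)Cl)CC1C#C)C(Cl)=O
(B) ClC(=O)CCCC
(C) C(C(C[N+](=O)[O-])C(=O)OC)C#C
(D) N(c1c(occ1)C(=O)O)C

[CX3](=O)[OX2H1] describes an sp2 carbon double-bonded to O and single-bonded to an -OH oxygen (a carboxylic acid).
(A) has an acyl chloride (-C(=O)Cl) but the carbonyl is bonded to Cl, not to an -OH oxygen.
(B) has an acyl chloride (-C(=O)Cl) but the carbonyl is bonded to Cl, not to an -OH oxygen.
(C) has a methyl-ester group (-C(=O)OCH3) but the singly-bonded O has no H (OX2H0, not OX2H1).
(D) contains a carboxylic acid group (-C(=O)OH), which satisfies every atom and bond constraint.
So the answer is (D).

D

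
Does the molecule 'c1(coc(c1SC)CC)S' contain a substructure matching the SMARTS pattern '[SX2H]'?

Yes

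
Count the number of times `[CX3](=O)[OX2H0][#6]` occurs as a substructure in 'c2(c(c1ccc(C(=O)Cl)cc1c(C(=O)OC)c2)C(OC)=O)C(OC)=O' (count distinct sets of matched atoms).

[CX3](=O)[OX2H0][#6] is the SMARTS for an ester: a carbonyl carbon bonded to an oxygen that is itself bonded to carbon (no H on that O).
The molecule carries 3 separate instances of a methyl-ester group (-C(=O)OCH3) meeting every constraint; each maps to a distinct set of atoms, giving 3 matches.

3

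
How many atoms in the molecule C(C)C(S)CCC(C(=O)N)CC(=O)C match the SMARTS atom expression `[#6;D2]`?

The query [#6;D2] means: any carbon bonded to exactly two heavy atoms.
Check the 14 heavy atoms by environment: 2× C (D1) → no; 4× C (D2) → match; 4× C (D3) → no; 2× O (D1) → no; 1× N (D1) → no; 1× S (D1) → no.
That gives 4 matching atoms.

4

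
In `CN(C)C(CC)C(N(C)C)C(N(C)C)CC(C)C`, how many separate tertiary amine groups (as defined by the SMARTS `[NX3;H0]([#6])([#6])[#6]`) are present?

[NX3;H0]([#6])([#6])[#6] is the SMARTS for a tertiary amine: a trivalent nitrogen with no H, bonded to three carbons.
The molecule carries 3 separate instances of a dimethylamino group (-N(CH3)2) meeting every constraint; each maps to a distinct set of atoms, giving 3 matches.

3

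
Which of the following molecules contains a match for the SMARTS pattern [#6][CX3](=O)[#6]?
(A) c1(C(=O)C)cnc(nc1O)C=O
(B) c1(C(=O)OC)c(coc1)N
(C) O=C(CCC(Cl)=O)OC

[#6][CX3](=O)[#6] describes a carbonyl carbon (no H) flanked by two carbons (a ketone).
(A) contains an acetyl/ketone group (-C(=O)CH3), which satisfies every atom and bond constraint.
(B) has a methyl-ester group (-C(=O)OCH3) but one neighbour of the carbonyl carbon is O, not C.
(C) has a methyl-ester group (-C(=O)OCH3) but one neighbour of the carbonyl carbon is O, not C.
So the answer is (A).

A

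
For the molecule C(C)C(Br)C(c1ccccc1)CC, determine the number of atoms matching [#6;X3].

Check the 13 heavy atoms by environment: 6× C (X4) → no; 1× Br (X1) → no; 6× c (aromatic, X3) → match.
That gives 6 matching atoms.

6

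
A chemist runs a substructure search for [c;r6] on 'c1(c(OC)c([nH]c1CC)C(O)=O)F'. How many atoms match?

0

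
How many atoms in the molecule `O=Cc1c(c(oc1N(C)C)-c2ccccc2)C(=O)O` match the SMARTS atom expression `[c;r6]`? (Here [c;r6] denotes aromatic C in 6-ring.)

The query [c;r6] means: aromatic carbon that belongs to a six-membered ring.
Check the 19 heavy atoms by environment: 1× o (aromatic, in 5-ring) → no; 4× c (aromatic, in 5-ring) → no; 4× C (acyclic) → no; 3× O (acyclic) → no; 6× c (aromatic, in 6-ring) → match; 1× N (acyclic) → no.
That gives 6 matching atoms.

6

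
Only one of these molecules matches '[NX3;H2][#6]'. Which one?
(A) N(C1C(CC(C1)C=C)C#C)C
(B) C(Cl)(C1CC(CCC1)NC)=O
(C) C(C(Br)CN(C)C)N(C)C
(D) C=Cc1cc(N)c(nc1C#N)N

D

[NX3;H2][#6] describes a trivalent nitrogen with two H attached to carbon (a primary amine).
(A) has an N-methylamino group (-NHCH3) but the nitrogen bears two carbons and only one H (H1), not H2.
(B) has an N-methylamino group (-NHCH3) but the nitrogen bears two carbons and only one H (H1), not H2.
(C) has a dimethylamino group (-N(CH3)2) but the nitrogen has H0, not H2.
(D) contains a primary amino group (-NH2), which satisfies every atom and bond constraint.
So the answer is (D).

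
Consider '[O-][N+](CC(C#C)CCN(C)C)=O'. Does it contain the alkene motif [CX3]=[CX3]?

The pattern [CX3]=[CX3] describes a non-aromatic C=C double bond between two sp2 carbons — an alkene.
The closest candidate here is an ethynyl group (-C#CH), but the C-C bond is a triple bond, not a double bond. No other fragment satisfies the full query, so there is no match.

No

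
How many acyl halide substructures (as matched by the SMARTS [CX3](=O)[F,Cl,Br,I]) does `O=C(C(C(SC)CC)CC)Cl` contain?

[CX3](=O)[F,Cl,Br,I] is the SMARTS for an acyl halide: a carbonyl carbon bonded to a halogen.
Exactly one fragment in the molecule meets all constraints, giving 1 match.

1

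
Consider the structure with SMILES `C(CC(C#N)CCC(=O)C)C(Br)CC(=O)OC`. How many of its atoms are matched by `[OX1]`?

2

Check the 17 heavy atoms by environment: 9× C (X4) → no; 2× C (X3) → no; 2× O (X1) → match; 1× C (X2) → no; 1× N (X1) → no; 1× O (X2) → no; 1× Br (X1) → no.
That gives 2 matching atoms.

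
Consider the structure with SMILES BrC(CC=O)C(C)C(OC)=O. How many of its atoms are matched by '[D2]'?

3

Check the 11 heavy atoms by environment: 2× C (D2) → match; 3× C (D3) → no; 2× C (D1) → no; 2× O (D1) → no; 1× O (D2) → match; 1× Br (D1) → no.
Summing the matching environments: 2 + 1 = 3 matching atoms.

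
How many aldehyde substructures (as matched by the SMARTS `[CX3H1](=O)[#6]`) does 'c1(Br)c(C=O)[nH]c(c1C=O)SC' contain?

[CX3H1](=O)[#6] is the SMARTS for an aldehyde: an sp2 carbon with one H, double-bonded to O and single-bonded to carbon.
The molecule carries 2 separate instances of an aldehyde (-CHO) meeting every constraint; each maps to a distinct set of atoms, giving 2 matches.

2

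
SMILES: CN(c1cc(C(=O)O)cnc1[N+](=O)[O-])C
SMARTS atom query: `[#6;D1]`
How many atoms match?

2

Check the 15 heavy atoms by environment: 1× n (aromatic, D2) → no; 3× c (aromatic, D3) → no; 2× c (aromatic, D2) → no; 1× N (D3) → no; 2× C (D1) → match; 1× C (D3) → no; 3× O (D1) → no; 1× N (charge +1, D3) → no; 1× O (charge -1, D1) → no.
That gives 2 matching atoms.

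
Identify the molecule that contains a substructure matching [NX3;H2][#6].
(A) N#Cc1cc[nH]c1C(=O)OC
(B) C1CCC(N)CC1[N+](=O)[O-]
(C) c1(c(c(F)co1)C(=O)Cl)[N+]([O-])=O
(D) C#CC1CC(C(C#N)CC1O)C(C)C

B

[NX3;H2][#6] describes a trivalent nitrogen with two H attached to carbon (a primary amine).
(A) has a nitrile (-C#N) but the nitrogen is NX1 (triple-bonded), not NX3 with two H.
(B) contains a primary amino group (-NH2), which satisfies every atom and bond constraint.
(C) has a nitro group (-[N+](=O)[O-]) but the nitrogen is [N+] with no H, not NX3H2.
(D) has a nitrile (-C#N) but the nitrogen is NX1 (triple-bonded), not NX3 with two H.
So the answer is (B).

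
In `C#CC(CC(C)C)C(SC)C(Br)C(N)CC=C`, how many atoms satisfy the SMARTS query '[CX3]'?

2

Check the 17 heavy atoms by environment: 10× C (X4) → no; 1× S (X2) → no; 2× C (X2) → no; 2× C (X3) → match; 1× N (X3) → no; 1× Br (X1) → no.
That gives 2 matching atoms.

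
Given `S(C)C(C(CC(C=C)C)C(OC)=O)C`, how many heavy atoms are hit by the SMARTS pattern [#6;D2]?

2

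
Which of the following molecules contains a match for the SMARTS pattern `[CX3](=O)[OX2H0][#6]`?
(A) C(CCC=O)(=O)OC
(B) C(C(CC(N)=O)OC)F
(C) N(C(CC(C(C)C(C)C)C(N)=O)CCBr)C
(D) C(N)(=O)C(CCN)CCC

[CX3](=O)[OX2H0][#6] describes a carbonyl carbon bonded to an oxygen that is itself bonded to carbon (no H on that O) (an ester).
(A) contains a methyl-ester group (-C(=O)OCH3), which satisfies every atom and bond constraint.
(B) has a methoxy ether (-OCH3) but the ether oxygen is not adjacent to a C=O carbon.
(C) has a primary amide (-C(=O)NH2) but the carbonyl is bonded to N, not to an O-C linkage.
(D) has a primary amide (-C(=O)NH2) but the carbonyl is bonded to N, not to an O-C linkage.
So the answer is (A).

A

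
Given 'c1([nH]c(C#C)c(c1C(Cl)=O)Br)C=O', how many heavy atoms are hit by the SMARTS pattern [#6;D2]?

2

The query [#6;D2] means: any carbon bonded to exactly two heavy atoms.
Check the 13 heavy atoms by environment: 1× n (aromatic, D2) → no; 4× c (aromatic, D3) → no; 2× C (D2) → match; 2× O (D1) → no; 1× C (D1) → no; 1× C (D3) → no; 1× Cl (D1) → no; 1× Br (D1) → no.
That gives 2 matching atoms.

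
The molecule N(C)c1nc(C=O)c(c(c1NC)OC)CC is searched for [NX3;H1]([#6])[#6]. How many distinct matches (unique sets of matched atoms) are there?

[NX3;H1]([#6])[#6] is the SMARTS for a secondary amine: a trivalent nitrogen with one H, bonded to two carbons.
The molecule carries 2 separate instances of an N-methylamino group (-NHCH3) meeting every constraint; each maps to a distinct set of atoms, giving 2 matches.

2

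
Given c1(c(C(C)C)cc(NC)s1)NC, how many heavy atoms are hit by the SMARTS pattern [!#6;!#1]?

3

Check the 12 heavy atoms by environment: 1× s (aromatic) → match; 4× c (aromatic) → no; 5× C → no; 2× N → match.
Summing the matching environments: 1 + 2 = 3 matching atoms.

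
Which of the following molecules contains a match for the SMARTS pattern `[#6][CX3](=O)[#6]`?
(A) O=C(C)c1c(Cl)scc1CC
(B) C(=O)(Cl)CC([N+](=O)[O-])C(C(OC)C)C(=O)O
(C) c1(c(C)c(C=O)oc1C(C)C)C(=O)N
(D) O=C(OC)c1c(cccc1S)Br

[#6][CX3](=O)[#6] describes a carbonyl carbon (no H) flanked by two carbons (a ketone).
(A) contains an acetyl/ketone group (-C(=O)CH3), which satisfies every atom and bond constraint.
(B) has a carboxylic acid group (-C(=O)OH) but one neighbour of the carbonyl carbon is O, not C.
(C) has an aldehyde (-CHO) but the carbonyl carbon has H1, so it is not flanked by two carbons.
(D) has a methyl-ester group (-C(=O)OCH3) but one neighbour of the carbonyl carbon is O, not C.
So the answer is (A).

A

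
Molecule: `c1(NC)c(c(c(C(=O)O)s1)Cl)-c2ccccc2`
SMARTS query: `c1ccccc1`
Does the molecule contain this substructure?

Yes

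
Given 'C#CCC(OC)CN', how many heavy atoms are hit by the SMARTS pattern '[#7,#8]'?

2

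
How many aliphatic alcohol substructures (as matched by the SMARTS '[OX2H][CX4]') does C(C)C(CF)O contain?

1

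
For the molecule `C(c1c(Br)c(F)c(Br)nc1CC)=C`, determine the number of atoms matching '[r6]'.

6

The query [r6] means: r6 matches atoms in a six-membered ring.
Check the 13 heavy atoms by environment: 1× n (aromatic, in 6-ring) → match; 5× c (aromatic, in 6-ring) → match; 1× F (acyclic) → no; 2× Br (acyclic) → no; 4× C (acyclic) → no.
Summing the matching environments: 1 + 5 = 6 matching atoms.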